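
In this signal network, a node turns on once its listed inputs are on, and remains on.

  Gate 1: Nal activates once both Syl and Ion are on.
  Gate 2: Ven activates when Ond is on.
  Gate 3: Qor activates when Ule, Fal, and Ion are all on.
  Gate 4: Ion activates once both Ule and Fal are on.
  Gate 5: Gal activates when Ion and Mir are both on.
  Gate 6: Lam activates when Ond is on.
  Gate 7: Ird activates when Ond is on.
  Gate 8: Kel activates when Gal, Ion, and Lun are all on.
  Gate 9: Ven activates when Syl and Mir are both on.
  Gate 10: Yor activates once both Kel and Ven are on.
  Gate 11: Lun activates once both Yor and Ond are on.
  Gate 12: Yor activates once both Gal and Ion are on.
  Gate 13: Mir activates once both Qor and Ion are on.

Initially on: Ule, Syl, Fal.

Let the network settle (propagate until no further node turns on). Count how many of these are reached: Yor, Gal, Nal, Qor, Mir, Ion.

Ule and Fal are on, so Ion activates (Gate 4).
Ule, Fal, and Ion are on, so Qor activates (Gate 3).
Gate 1: Syl and Ion on → Nal on.
Qor and Ion are on, so Mir activates (Gate 13).
Gate 5: Ion and Mir on → Gal on.
Gal and Ion are on, so Yor activates (Gate 12).
Yor: reached.
Gal: reached.
Nal: reached.
Qor: reached.
Mir: reached.
Ion: reached.
All 6 are reached.

6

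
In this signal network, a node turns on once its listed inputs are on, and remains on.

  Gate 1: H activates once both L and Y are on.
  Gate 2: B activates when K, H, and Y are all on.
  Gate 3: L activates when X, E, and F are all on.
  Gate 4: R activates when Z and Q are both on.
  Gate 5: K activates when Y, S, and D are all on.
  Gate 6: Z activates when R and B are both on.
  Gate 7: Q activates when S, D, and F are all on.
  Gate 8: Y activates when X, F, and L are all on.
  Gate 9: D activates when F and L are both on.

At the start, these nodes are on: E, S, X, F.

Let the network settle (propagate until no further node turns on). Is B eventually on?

Yes

X, E, and F are on, so L activates (Gate 3).
X, F, and L are on, so Y activates (Gate 8).
F and L are on, so D activates (Gate 9).
L and Y are on, so H activates (Gate 1).
Y, S, and D are on, so K activates (Gate 5).
K, H, and Y are on, so B activates (Gate 2).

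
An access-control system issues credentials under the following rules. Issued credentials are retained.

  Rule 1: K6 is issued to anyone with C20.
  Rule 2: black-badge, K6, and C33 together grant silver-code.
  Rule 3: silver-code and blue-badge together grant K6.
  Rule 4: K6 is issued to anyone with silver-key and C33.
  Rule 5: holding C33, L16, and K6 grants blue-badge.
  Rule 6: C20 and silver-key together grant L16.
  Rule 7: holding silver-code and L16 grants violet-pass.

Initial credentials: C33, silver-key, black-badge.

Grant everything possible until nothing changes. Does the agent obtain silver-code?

Yes

Holding silver-key and C33 grants K6 (Rule 4).
Holding black-badge, K6, and C33 grants silver-code (Rule 2).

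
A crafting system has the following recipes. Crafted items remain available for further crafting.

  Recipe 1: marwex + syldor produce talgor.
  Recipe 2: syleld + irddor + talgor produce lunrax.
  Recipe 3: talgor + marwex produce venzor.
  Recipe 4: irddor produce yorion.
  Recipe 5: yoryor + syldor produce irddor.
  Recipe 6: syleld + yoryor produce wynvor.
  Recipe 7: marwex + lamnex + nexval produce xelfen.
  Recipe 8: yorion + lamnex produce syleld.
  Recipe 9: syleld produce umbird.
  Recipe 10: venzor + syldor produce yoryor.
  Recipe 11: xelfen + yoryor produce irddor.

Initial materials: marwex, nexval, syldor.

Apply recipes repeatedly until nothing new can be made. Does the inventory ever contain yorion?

marwex + syldor → talgor (Recipe 1).
Using Recipe 3, talgor and marwex make venzor.
venzor + syldor → yoryor (Recipe 10).
yoryor + syldor → irddor (Recipe 5).
irddor → yorion (Recipe 4).

Yes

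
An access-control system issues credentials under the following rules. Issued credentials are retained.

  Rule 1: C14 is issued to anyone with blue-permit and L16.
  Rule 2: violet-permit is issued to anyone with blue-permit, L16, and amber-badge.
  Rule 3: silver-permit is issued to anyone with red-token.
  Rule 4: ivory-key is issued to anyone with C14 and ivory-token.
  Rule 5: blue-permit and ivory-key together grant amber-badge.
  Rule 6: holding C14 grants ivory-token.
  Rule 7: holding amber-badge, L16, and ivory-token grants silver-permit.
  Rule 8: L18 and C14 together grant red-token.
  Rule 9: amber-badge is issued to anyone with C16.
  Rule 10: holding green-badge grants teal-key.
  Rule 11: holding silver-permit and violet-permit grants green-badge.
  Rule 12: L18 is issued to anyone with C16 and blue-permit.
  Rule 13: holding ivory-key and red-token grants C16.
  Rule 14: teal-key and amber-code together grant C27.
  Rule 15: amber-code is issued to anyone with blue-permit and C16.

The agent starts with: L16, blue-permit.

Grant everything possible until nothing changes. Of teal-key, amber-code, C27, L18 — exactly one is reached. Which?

Holding blue-permit and L16 grants C14 (Rule 1).
Holding C14 grants ivory-token (Rule 6).
Holding C14 and ivory-token grants ivory-key (Rule 4).
Holding blue-permit and ivory-key grants amber-badge (Rule 5).
Holding amber-badge, L16, and ivory-token grants silver-permit (Rule 7).
Holding blue-permit, L16, and amber-badge grants violet-permit (Rule 2).
Holding silver-permit and violet-permit grants green-badge (Rule 11).
Holding green-badge grants teal-key (Rule 10).
L18 would need C16 and blue-permit (Rule 12), but C16 is never granted. amber-code would need blue-permit and C16 (Rule 15), but C16 is never granted. C27 would need teal-key and amber-code (Rule 14), but amber-code is never granted.

teal-key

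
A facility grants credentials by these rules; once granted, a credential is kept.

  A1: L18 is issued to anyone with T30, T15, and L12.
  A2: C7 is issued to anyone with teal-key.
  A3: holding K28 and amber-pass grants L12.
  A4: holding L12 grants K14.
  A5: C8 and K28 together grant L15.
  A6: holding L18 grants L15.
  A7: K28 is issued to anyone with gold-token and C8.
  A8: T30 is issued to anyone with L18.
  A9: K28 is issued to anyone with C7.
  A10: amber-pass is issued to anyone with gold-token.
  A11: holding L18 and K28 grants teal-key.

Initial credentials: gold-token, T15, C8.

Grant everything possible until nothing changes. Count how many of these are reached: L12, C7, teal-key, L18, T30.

Holding gold-token grants amber-pass (A10).
Holding gold-token and C8 grants K28 (A7).
Holding K28 and amber-pass grants L12 (A3).
L12: reached.
C7 would need teal-key (A2), but teal-key is never granted.
teal-key would need L18 and K28 (A11), but L18 is never granted.
L18 would need T30, T15, and L12 (A1), but T30 is never granted.
T30 would need L18 (A8), but L18 is never granted.
Reached: L12 — 1 of the 5.

1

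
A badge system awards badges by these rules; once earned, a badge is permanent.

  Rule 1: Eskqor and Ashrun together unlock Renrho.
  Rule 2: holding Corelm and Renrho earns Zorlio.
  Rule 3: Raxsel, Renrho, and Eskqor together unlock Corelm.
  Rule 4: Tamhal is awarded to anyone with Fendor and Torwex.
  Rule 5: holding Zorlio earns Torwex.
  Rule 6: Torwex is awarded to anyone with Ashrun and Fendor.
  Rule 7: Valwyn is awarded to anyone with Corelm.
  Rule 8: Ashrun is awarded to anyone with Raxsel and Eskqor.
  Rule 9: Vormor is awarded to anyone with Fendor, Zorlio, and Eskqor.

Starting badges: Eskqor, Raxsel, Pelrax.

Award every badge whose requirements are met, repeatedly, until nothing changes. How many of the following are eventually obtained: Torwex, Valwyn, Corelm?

With Raxsel and Eskqor, Ashrun is earned (Rule 8).
With Eskqor and Ashrun, Renrho is earned (Rule 1).
With Raxsel, Renrho, and Eskqor, Corelm is earned (Rule 3).
With Corelm and Renrho, Zorlio is earned (Rule 2).
With Corelm, Valwyn is earned (Rule 7).
With Zorlio, Torwex is earned (Rule 5).
Torwex: reached.
Valwyn: reached.
Corelm: reached.
All 3 are reached.

3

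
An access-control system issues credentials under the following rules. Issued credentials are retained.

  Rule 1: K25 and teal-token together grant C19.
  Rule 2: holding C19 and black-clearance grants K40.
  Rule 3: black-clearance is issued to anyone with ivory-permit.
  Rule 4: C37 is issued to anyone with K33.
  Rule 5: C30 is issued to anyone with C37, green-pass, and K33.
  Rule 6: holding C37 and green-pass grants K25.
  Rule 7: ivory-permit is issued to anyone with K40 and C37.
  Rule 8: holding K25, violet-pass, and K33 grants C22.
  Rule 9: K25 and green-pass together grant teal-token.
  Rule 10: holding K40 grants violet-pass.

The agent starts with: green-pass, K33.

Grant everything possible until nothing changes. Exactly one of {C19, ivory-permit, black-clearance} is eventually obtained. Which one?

C19

Holding K33 grants C37 (Rule 4).
Holding C37 and green-pass grants K25 (Rule 6).
Holding K25 and green-pass grants teal-token (Rule 9).
Holding K25 and teal-token grants C19 (Rule 1).
black-clearance would need ivory-permit (Rule 3), but ivory-permit is never granted. ivory-permit would need K40 and C37 (Rule 7), but K40 is never granted.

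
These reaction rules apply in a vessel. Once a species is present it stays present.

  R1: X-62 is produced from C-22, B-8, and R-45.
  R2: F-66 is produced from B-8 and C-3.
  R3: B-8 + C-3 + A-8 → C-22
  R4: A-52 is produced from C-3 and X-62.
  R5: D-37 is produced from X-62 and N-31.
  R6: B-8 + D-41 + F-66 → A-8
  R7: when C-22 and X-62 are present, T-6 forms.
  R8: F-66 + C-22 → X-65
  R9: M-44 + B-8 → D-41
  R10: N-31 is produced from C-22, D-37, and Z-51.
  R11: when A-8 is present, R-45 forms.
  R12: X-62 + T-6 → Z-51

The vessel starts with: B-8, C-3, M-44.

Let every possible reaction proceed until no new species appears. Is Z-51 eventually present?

M-44 and B-8 present → D-41 forms (R9).
B-8 and C-3 present → F-66 forms (R2).
B-8, D-41, and F-66 present → A-8 forms (R6).
B-8, C-3, and A-8 present → C-22 forms (R3).
A-8 present → R-45 forms (R11).
C-22, B-8, and R-45 present → X-62 forms (R1).
C-22 and X-62 present → T-6 forms (R7).
X-62 and T-6 present → Z-51 forms (R12).

Yes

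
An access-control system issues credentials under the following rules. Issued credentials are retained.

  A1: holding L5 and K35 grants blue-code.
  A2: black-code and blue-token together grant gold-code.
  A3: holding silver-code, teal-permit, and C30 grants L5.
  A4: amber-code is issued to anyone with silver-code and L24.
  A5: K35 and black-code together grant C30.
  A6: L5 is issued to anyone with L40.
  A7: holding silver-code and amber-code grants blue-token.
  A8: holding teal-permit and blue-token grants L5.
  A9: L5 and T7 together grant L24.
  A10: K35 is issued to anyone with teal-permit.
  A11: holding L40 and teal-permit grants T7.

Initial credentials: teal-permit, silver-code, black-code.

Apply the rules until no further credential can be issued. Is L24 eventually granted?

No

L24 would need L5 and T7 (A9), but T7 is never granted.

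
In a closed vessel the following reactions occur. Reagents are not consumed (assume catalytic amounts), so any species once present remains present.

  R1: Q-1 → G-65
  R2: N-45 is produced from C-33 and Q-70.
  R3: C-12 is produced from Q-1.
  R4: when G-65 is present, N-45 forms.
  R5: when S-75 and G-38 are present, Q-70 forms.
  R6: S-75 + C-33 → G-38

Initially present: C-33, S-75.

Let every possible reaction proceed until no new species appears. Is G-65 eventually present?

G-65 would need Q-1 (R1), but Q-1 never forms.

No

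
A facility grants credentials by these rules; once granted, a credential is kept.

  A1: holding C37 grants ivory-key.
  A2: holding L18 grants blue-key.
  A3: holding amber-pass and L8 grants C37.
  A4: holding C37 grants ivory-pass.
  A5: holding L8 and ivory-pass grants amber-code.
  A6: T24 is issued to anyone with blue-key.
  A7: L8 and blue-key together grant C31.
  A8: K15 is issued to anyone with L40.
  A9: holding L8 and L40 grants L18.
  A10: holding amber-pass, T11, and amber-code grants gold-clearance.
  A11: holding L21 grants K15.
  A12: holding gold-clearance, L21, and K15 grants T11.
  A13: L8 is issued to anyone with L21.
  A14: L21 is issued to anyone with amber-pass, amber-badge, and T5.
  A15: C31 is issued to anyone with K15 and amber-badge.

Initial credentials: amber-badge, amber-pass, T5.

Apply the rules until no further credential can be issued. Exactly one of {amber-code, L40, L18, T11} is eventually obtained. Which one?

Holding amber-pass, amber-badge, and T5 grants L21 (A14).
Holding L21 grants L8 (A13).
Holding amber-pass and L8 grants C37 (A3).
Holding C37 grants ivory-pass (A4).
Holding L8 and ivory-pass grants amber-code (A5).
No rule produces L40, and it is not given. L18 would need L8 and L40 (A9), but L40 is never granted. T11 would need gold-clearance, L21, and K15 (A12), but gold-clearance is never granted.

amber-code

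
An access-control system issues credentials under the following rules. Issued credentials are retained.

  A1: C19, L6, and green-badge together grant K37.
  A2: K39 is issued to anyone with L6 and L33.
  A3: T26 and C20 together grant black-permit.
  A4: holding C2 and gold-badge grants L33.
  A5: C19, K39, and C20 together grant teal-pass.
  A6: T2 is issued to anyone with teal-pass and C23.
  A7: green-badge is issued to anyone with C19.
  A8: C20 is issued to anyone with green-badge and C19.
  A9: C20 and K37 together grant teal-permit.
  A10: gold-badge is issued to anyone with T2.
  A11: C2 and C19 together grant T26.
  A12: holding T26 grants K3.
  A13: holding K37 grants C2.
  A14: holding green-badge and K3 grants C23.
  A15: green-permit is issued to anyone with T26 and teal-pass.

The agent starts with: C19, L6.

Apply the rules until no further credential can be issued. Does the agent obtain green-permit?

green-permit would need T26 and teal-pass (A15), but teal-pass is never granted.

No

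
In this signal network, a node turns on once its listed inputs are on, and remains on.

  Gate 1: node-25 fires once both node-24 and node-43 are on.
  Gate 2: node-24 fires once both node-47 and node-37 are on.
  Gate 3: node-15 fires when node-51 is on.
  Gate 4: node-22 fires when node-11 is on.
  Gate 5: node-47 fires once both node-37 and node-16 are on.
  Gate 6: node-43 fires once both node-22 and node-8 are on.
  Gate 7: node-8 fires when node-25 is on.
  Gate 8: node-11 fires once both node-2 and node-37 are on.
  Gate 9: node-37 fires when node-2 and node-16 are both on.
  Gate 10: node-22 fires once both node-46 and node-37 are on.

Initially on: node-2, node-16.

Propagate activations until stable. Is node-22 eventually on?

Yes

Gate 9: node-2 and node-16 on → node-37 on.
Gate 8: node-2 and node-37 on → node-11 on.
Gate 4: node-11 on → node-22 on.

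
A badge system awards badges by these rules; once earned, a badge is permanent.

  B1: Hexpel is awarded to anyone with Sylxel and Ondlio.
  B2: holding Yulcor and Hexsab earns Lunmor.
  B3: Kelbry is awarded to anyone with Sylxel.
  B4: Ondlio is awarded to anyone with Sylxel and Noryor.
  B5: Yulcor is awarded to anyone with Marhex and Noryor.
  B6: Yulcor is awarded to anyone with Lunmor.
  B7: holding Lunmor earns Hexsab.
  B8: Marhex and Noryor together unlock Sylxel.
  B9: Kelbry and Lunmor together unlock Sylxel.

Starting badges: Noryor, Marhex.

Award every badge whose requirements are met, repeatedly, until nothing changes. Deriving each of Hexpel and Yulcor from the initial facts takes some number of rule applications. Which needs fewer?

Yulcor

Yulcor: With Marhex and Noryor, Yulcor is earned (B5). [1 rule application]
Hexpel: With Marhex and Noryor, Sylxel is earned (B8). With Sylxel and Noryor, Ondlio is earned (B4). With Sylxel and Ondlio, Hexpel is earned (B1). [3 rule applications]
Yulcor needs fewer.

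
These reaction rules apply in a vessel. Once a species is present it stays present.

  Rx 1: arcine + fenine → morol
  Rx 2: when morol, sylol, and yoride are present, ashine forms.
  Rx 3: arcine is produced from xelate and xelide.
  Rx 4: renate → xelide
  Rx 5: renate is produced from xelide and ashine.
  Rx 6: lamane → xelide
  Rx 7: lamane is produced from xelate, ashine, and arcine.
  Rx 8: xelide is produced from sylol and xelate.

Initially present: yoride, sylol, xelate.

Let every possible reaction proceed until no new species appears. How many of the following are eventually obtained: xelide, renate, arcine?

sylol and xelate present → xelide forms (Rx 8).
xelate and xelide present → arcine forms (Rx 3).
xelide: reached.
renate would need xelide and ashine (Rx 5), but ashine never forms.
arcine: reached.
Reached: xelide and arcine — 2 of the 3.

2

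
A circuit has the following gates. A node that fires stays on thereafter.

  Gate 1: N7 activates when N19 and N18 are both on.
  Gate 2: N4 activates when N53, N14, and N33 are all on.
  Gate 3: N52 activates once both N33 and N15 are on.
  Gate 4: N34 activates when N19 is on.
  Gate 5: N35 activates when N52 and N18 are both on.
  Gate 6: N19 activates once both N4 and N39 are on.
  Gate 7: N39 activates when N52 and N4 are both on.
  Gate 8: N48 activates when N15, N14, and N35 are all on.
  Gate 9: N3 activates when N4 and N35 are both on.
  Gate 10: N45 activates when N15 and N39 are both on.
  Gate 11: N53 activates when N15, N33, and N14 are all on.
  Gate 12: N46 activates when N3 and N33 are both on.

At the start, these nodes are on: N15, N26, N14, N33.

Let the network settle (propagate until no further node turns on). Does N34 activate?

Yes

Gate 3: N33 and N15 on → N52 on.
Gate 11: N15, N33, and N14 on → N53 on.
Gate 2: N53, N14, and N33 on → N4 on.
N52 and N4 are on, so N39 activates (Gate 7).
Gate 6: N4 and N39 on → N19 on.
N19 is on, so N34 activates (Gate 4).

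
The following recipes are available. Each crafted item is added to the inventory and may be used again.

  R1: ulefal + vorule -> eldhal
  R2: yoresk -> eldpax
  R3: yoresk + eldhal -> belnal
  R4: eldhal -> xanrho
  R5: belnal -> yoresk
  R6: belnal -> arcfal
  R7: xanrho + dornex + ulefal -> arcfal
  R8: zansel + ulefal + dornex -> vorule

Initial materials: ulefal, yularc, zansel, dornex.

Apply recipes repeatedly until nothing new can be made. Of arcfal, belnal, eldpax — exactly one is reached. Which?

Using R8, zansel, ulefal, and dornex make vorule.
ulefal + vorule -> eldhal (R1).
eldhal -> xanrho (R4).
xanrho + dornex + ulefal -> arcfal (R7).
eldpax would need yoresk (R2), but yoresk is never obtained. belnal would need yoresk and eldhal (R3), but yoresk is never obtained.

arcfal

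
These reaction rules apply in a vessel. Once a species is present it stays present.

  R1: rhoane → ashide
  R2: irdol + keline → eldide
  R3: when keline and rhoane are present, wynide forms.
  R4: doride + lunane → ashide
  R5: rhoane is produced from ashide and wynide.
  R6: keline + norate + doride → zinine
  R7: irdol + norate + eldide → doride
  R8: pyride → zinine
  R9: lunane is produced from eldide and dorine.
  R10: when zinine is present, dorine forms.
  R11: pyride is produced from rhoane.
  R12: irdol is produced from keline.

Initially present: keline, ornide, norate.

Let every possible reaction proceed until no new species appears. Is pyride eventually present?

pyride would need rhoane (R11), but rhoane never forms.

No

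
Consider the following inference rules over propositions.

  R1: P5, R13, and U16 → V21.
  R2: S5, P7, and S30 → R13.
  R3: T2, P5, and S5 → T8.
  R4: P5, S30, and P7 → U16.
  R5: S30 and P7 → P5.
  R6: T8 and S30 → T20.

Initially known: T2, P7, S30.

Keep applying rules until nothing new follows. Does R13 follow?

No

R13 would need S5, P7, and S30 (R2), but S5 is never established.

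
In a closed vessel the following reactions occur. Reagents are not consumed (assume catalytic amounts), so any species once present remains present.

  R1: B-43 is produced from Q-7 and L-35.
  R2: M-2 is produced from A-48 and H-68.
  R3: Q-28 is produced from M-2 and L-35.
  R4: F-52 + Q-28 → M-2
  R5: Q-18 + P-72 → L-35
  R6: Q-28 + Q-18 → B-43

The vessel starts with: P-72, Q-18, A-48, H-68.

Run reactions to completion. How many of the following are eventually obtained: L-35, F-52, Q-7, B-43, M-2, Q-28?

4

Q-18 and P-72 present → L-35 forms (R5).
A-48 and H-68 present → M-2 forms (R2).
M-2 and L-35 present → Q-28 forms (R3).
Q-28 and Q-18 present → B-43 forms (R6).
L-35: reached.
No rule produces F-52, and it is not given.
No rule produces Q-7, and it is not given.
B-43: reached.
M-2: reached.
Q-28: reached.
Reached: L-35, B-43, M-2, and Q-28 — 4 of the 6.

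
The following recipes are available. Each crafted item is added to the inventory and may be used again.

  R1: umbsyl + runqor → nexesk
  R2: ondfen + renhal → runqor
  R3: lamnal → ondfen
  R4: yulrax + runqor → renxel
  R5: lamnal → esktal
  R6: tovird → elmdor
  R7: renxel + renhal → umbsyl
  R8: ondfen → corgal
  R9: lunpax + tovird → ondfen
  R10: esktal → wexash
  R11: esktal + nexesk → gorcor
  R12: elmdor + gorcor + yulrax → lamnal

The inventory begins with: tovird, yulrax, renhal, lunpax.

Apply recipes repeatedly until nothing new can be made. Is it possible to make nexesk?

Using R9, lunpax and tovird make ondfen.
ondfen + renhal → runqor (R2).
Using R4, yulrax and runqor make renxel.
Using R7, renxel and renhal make umbsyl.
umbsyl + runqor → nexesk (R1).

Yes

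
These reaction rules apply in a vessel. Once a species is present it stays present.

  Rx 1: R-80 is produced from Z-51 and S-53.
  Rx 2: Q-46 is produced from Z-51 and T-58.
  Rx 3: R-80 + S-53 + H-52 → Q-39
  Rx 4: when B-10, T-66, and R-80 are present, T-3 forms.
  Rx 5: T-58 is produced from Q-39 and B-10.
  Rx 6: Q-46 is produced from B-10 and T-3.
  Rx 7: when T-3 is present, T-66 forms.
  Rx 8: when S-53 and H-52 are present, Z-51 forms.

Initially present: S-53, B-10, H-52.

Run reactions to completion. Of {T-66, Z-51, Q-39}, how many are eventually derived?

2

S-53 and H-52 present → Z-51 forms (Rx 8).
Z-51 and S-53 present → R-80 forms (Rx 1).
R-80, S-53, and H-52 present → Q-39 forms (Rx 3).
T-66 would need T-3 (Rx 7), but T-3 never forms.
Z-51: reached.
Q-39: reached.
Reached: Z-51 and Q-39 — 2 of the 3.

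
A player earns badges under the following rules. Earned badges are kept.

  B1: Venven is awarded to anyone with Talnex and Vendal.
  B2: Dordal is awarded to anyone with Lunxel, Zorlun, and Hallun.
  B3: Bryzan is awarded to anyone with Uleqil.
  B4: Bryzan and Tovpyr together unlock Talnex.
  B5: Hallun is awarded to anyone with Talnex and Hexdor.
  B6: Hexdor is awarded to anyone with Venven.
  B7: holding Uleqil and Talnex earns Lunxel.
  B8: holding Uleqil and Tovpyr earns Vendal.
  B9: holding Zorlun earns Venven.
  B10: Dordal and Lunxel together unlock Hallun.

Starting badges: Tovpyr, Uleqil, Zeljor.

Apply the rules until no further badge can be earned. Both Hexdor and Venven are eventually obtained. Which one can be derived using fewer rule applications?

Venven: With Uleqil, Bryzan is earned (B3). With Uleqil and Tovpyr, Vendal is earned (B8). With Bryzan and Tovpyr, Talnex is earned (B4). With Talnex and Vendal, Venven is earned (B1). [4 rule applications]
Hexdor: With Uleqil, Bryzan is earned (B3). With Uleqil and Tovpyr, Vendal is earned (B8). With Bryzan and Tovpyr, Talnex is earned (B4). With Talnex and Vendal, Venven is earned (B1). With Venven, Hexdor is earned (B6). [5 rule applications]
Venven needs fewer.

Venven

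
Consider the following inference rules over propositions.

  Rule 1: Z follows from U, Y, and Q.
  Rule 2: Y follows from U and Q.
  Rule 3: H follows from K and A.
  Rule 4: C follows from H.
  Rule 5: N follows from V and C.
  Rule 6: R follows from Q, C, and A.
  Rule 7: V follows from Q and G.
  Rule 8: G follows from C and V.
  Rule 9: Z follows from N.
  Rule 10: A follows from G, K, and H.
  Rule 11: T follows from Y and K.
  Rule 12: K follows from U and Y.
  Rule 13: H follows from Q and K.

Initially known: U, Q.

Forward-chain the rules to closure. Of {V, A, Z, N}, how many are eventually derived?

1

U and Q hold, so Y follows (Rule 2).
From U, Y, and Q, Rule 1 gives Z.
V would need Q and G (Rule 7), but G is never established.
A would need G, K, and H (Rule 10), but G is never established.
Z: reached.
N would need V and C (Rule 5), but V is never established.
Reached: Z — 1 of the 4.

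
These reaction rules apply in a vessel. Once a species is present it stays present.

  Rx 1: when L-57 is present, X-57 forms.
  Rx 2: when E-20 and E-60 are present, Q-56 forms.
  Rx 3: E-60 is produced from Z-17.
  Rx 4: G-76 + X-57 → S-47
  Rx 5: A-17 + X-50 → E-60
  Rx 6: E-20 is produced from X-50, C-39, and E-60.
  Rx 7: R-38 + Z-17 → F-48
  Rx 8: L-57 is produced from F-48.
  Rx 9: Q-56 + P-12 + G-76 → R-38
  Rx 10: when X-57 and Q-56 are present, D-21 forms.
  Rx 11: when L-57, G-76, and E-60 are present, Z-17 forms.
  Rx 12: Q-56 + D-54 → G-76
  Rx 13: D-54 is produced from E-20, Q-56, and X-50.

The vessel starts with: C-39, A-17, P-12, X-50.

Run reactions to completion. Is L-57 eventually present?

L-57 would need F-48 (Rx 8), but F-48 never forms.

No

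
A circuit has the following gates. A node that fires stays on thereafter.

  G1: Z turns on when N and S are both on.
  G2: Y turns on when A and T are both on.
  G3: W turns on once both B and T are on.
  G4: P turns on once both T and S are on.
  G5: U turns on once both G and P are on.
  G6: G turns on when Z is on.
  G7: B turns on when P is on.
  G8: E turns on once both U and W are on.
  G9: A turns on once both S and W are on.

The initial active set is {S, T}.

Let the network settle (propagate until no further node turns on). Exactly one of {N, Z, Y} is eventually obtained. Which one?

G4: T and S on → P on.
G7: P on → B on.
B and T are on, so W turns on (G3).
G9: S and W on → A on.
G2: A and T on → Y on.
No rule produces N, and it is not given. Z would need N and S (G1), but N never turns on.

Y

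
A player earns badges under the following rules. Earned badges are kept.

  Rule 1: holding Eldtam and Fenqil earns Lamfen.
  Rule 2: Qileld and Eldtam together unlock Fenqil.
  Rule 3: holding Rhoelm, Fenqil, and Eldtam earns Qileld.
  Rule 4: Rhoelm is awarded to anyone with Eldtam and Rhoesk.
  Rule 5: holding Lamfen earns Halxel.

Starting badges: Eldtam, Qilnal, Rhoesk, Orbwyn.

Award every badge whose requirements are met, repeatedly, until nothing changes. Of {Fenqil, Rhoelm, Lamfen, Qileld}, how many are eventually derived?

1

With Eldtam and Rhoesk, Rhoelm is earned (Rule 4).
Fenqil would need Qileld and Eldtam (Rule 2), but Qileld is never earned.
Rhoelm: reached.
Lamfen would need Eldtam and Fenqil (Rule 1), but Fenqil is never earned.
Qileld would need Rhoelm, Fenqil, and Eldtam (Rule 3), but Fenqil is never earned.
Reached: Rhoelm — 1 of the 4.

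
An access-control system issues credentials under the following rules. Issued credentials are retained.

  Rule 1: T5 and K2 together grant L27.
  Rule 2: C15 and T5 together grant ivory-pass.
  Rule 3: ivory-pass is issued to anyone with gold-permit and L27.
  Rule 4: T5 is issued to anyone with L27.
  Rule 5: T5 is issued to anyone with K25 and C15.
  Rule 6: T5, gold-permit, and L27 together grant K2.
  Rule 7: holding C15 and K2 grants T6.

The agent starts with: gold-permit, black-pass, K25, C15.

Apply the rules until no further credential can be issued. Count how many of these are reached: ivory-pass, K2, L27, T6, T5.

2

Holding K25 and C15 grants T5 (Rule 5).
Holding C15 and T5 grants ivory-pass (Rule 2).
ivory-pass: reached.
K2 would need T5, gold-permit, and L27 (Rule 6), but L27 is never granted.
L27 would need T5 and K2 (Rule 1), but K2 is never granted.
T6 would need C15 and K2 (Rule 7), but K2 is never granted.
T5: reached.
Reached: ivory-pass and T5 — 2 of the 5.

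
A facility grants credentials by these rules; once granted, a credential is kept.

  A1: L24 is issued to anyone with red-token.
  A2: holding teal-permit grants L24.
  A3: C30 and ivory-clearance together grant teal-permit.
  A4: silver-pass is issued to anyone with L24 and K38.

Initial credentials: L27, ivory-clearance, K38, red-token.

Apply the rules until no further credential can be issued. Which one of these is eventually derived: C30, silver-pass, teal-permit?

silver-pass

Holding red-token grants L24 (A1).
Holding L24 and K38 grants silver-pass (A4).
No rule produces C30, and it is not given. teal-permit would need C30 and ivory-clearance (A3), but C30 is never granted.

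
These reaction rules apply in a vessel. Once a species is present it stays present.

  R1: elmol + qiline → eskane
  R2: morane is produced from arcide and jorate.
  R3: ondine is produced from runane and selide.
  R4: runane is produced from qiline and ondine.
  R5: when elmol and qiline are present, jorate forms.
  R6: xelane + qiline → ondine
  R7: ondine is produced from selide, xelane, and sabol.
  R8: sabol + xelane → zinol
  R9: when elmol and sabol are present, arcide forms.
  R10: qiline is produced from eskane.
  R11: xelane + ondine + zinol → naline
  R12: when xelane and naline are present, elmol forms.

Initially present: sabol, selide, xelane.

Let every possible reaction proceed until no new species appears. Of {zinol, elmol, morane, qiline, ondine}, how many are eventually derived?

3

selide, xelane, and sabol present → ondine forms (R7).
sabol and xelane present → zinol forms (R8).
xelane, ondine, and zinol present → naline forms (R11).
xelane and naline present → elmol forms (R12).
zinol: reached.
elmol: reached.
morane would need arcide and jorate (R2), but jorate never forms.
qiline would need eskane (R10), but eskane never forms.
ondine: reached.
Reached: zinol, elmol, and ondine — 3 of the 5.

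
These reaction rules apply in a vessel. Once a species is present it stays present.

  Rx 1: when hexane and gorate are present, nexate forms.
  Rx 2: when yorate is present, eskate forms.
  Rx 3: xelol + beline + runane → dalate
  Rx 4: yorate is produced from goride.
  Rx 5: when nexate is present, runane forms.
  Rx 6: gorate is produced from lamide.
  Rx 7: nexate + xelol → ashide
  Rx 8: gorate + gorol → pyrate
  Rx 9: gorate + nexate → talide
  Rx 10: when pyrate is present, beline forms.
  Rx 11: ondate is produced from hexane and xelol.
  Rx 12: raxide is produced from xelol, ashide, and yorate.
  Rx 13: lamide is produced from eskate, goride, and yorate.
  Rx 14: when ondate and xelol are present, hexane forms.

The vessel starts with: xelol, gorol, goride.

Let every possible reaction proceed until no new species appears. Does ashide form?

No

ashide would need nexate and xelol (Rx 7), but nexate never forms.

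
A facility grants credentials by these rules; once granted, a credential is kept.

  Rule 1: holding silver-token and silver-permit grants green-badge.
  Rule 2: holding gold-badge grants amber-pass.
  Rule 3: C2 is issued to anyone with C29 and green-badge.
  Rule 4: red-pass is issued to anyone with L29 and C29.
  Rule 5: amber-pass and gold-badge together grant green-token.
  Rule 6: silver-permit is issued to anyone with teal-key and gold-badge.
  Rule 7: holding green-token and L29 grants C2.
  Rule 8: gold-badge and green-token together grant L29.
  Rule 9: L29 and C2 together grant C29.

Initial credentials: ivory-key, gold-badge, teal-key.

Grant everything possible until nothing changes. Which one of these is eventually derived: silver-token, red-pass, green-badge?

red-pass

Holding gold-badge grants amber-pass (Rule 2).
Holding amber-pass and gold-badge grants green-token (Rule 5).
Holding gold-badge and green-token grants L29 (Rule 8).
Holding green-token and L29 grants C2 (Rule 7).
Holding L29 and C2 grants C29 (Rule 9).
Holding L29 and C29 grants red-pass (Rule 4).
No rule produces silver-token, and it is not given. green-badge would need silver-token and silver-permit (Rule 1), but silver-token is never granted.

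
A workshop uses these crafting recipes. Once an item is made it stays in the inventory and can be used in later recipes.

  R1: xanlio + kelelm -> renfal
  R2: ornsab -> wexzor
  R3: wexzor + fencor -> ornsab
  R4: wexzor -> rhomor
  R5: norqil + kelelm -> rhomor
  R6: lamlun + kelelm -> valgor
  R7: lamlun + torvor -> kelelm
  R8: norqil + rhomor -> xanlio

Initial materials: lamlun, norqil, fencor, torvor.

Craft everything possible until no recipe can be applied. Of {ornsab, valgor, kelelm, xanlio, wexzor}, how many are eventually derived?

3

lamlun + torvor -> kelelm (R7).
Using R6, lamlun and kelelm make valgor.
norqil + kelelm -> rhomor (R5).
Using R8, norqil and rhomor make xanlio.
ornsab would need wexzor and fencor (R3), but wexzor is never obtained.
valgor: reached.
kelelm: reached.
xanlio: reached.
wexzor would need ornsab (R2), but ornsab is never obtained.
Reached: valgor, kelelm, and xanlio — 3 of the 5.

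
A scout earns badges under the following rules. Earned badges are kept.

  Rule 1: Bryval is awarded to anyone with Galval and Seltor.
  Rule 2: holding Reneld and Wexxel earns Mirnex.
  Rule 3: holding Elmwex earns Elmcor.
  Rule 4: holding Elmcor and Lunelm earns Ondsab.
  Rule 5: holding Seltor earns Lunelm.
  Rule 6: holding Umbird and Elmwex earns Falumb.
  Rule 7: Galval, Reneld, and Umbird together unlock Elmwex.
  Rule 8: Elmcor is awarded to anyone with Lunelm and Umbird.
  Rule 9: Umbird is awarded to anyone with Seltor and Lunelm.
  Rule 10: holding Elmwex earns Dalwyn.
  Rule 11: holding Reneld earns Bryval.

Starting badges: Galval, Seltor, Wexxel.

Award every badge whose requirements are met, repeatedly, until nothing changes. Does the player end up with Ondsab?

With Seltor, Lunelm is earned (Rule 5).
With Seltor and Lunelm, Umbird is earned (Rule 9).
With Lunelm and Umbird, Elmcor is earned (Rule 8).
With Elmcor and Lunelm, Ondsab is earned (Rule 4).

Yes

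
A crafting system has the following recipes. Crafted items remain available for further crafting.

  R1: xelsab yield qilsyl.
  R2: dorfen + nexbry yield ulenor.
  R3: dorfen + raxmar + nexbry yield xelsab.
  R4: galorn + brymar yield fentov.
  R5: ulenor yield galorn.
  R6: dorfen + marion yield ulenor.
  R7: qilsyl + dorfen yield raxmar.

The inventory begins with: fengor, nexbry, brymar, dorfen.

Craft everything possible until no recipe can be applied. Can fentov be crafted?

dorfen + nexbry → ulenor (R2).
Using R5, ulenor makes galorn.
Using R4, galorn and brymar make fentov.

Yes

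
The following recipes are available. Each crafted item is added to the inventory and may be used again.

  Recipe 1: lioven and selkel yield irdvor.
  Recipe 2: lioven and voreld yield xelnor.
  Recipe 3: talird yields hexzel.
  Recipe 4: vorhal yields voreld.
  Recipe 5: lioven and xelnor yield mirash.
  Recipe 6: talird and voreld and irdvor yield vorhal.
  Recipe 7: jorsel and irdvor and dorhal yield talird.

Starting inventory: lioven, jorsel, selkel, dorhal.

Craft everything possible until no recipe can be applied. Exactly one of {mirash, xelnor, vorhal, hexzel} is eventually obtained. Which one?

Using Recipe 1, lioven and selkel make irdvor.
jorsel and irdvor and dorhal → talird (Recipe 7).
talird → hexzel (Recipe 3).
vorhal would need talird, voreld, and irdvor (Recipe 6), but voreld is never obtained. xelnor would need lioven and voreld (Recipe 2), but voreld is never obtained. mirash would need lioven and xelnor (Recipe 5), but xelnor is never obtained.

hexzel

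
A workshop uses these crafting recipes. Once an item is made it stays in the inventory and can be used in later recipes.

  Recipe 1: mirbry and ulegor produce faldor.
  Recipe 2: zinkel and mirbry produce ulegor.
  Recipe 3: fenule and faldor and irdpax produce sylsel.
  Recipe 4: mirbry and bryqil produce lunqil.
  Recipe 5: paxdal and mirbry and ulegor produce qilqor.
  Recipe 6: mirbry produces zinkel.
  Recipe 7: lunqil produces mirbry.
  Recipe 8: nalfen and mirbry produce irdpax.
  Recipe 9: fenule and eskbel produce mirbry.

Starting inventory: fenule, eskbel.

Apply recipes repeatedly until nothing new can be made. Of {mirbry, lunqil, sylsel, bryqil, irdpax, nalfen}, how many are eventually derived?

fenule and eskbel → mirbry (Recipe 9).
mirbry: reached.
lunqil would need mirbry and bryqil (Recipe 4), but bryqil is never obtained.
sylsel would need fenule, faldor, and irdpax (Recipe 3), but irdpax is never obtained.
No rule produces bryqil, and it is not given.
irdpax would need nalfen and mirbry (Recipe 8), but nalfen is never obtained.
No rule produces nalfen, and it is not given.
Reached: mirbry — 1 of the 6.

1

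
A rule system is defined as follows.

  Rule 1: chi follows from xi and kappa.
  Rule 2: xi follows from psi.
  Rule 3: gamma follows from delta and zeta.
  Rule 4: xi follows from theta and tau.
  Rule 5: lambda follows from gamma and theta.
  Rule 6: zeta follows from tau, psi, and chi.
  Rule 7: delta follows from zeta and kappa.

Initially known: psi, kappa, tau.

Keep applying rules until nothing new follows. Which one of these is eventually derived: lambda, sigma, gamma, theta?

gamma

psi holds, so xi follows (Rule 2).
xi and kappa hold, so chi follows (Rule 1).
tau, psi, and chi hold, so zeta follows (Rule 6).
zeta and kappa hold, so delta follows (Rule 7).
From delta and zeta, Rule 3 gives gamma.
lambda would need gamma and theta (Rule 5), but theta is never established. No rule produces theta, and it is not given. No rule produces sigma, and it is not given.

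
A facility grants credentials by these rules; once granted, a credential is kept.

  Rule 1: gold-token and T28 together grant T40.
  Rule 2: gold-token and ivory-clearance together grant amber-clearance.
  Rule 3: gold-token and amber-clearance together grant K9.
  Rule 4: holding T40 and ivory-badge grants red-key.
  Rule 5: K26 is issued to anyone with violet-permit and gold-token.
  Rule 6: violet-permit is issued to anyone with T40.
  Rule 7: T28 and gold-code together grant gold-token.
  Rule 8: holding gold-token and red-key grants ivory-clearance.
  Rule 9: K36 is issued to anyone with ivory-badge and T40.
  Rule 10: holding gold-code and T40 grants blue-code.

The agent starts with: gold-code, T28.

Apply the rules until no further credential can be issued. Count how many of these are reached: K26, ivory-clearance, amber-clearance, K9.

1

Holding T28 and gold-code grants gold-token (Rule 7).
Holding gold-token and T28 grants T40 (Rule 1).
Holding T40 grants violet-permit (Rule 6).
Holding violet-permit and gold-token grants K26 (Rule 5).
K26: reached.
ivory-clearance would need gold-token and red-key (Rule 8), but red-key is never granted.
amber-clearance would need gold-token and ivory-clearance (Rule 2), but ivory-clearance is never granted.
K9 would need gold-token and amber-clearance (Rule 3), but amber-clearance is never granted.
Reached: K26 — 1 of the 4.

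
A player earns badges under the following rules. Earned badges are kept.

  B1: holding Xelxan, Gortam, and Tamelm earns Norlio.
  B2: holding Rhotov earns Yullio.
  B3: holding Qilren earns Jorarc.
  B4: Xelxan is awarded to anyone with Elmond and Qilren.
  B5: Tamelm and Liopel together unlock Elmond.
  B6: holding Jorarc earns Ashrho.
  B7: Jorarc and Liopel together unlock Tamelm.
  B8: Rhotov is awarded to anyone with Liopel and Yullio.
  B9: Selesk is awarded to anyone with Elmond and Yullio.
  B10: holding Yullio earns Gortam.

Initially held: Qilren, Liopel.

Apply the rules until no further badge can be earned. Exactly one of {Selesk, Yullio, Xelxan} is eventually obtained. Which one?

With Qilren, Jorarc is earned (B3).
With Jorarc and Liopel, Tamelm is earned (B7).
With Tamelm and Liopel, Elmond is earned (B5).
With Elmond and Qilren, Xelxan is earned (B4).
Yullio would need Rhotov (B2), but Rhotov is never earned. Selesk would need Elmond and Yullio (B9), but Yullio is never earned.

Xelxan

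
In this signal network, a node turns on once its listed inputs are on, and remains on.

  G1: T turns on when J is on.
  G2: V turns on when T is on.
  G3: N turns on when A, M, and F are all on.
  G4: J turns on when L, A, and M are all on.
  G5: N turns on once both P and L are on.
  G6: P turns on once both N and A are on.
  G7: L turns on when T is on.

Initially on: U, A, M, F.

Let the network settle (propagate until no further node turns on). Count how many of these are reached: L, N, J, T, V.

A, M, and F are on, so N turns on (G3).
L would need T (G7), but T never turns on.
N: reached.
J would need L, A, and M (G4), but L never turns on.
T would need J (G1), but J never turns on.
V would need T (G2), but T never turns on.
Reached: N — 1 of the 5.

1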